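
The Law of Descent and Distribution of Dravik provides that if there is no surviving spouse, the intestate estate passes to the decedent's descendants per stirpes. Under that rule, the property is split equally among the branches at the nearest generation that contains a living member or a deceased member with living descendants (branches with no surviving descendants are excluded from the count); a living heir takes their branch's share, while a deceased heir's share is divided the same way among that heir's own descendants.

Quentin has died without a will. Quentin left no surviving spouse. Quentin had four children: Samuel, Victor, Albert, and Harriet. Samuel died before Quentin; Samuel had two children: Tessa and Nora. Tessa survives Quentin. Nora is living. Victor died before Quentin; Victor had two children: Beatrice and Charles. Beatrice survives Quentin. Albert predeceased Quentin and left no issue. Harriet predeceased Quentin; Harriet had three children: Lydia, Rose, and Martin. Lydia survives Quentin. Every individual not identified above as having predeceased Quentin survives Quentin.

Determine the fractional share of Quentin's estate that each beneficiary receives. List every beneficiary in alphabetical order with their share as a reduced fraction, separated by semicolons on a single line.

Beatrice 1/6; Charles 1/6; Lydia 1/9; Martin 1/9; Nora 1/6; Rose 1/9; Tessa 1/6

There is no surviving spouse, so the entire estate passes to Quentin's descendants per stirpes.
Albert left no surviving issue, so that branch lapses and is disregarded.
The estate is divided into 3 equal shares of 1/3 among Samuel, Victor, Harriet.
Samuel predeceased; the 1/3 allotted to Samuel's branch passes to Samuel's issue by representation.
The 1/3 is divided into 2 equal shares of 1/6 among Tessa, Nora.
Tessa is living and takes 1/6.
Nora is living and takes 1/6.
Victor predeceased; the 1/3 allotted to Victor's branch passes to Victor's issue by representation.
The 1/3 is divided into 2 equal shares of 1/6 among Beatrice, Charles.
Beatrice is living and takes 1/6.
Charles is living and takes 1/6.
Harriet predeceased; the 1/3 allotted to Harriet's branch passes to Harriet's issue by representation.
The 1/3 is divided into 3 equal shares of 1/9 among Lydia, Rose, Martin.
Lydia is living and takes 1/9.
Rose is living and takes 1/9.
Martin is living and takes 1/9.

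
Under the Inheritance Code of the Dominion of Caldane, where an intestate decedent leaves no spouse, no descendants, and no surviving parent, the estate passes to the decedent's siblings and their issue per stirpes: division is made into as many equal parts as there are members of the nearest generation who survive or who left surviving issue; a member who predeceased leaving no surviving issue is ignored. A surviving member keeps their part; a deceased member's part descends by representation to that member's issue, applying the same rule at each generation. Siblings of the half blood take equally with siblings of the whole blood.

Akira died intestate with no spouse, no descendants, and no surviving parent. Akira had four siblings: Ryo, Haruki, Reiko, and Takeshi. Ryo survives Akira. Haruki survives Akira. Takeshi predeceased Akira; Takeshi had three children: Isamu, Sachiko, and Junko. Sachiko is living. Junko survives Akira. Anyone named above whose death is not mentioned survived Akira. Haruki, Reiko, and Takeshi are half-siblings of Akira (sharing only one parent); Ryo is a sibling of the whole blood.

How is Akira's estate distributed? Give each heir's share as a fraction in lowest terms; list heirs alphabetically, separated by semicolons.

Haruki 1/4; Isamu 1/12; Junko 1/12; Reiko 1/4; Ryo 1/4; Sachiko 1/12

No spouse, descendants, or parent survives, so the estate passes to Akira's siblings per stirpes.
Half-blood and whole-blood siblings take equally under the stated rule.
The estate is divided into 4 equal shares of 1/4 among Ryo, Haruki, Reiko, Takeshi.
Ryo is living and takes 1/4.
Haruki is living and takes 1/4.
Reiko is living and takes 1/4.
Takeshi predeceased; the 1/4 allotted to Takeshi's branch passes to Takeshi's issue by representation.
The 1/4 is divided into 3 equal shares of 1/12 among Isamu, Sachiko, Junko.
Isamu is living and takes 1/12.
Sachiko is living and takes 1/12.
Junko is living and takes 1/12.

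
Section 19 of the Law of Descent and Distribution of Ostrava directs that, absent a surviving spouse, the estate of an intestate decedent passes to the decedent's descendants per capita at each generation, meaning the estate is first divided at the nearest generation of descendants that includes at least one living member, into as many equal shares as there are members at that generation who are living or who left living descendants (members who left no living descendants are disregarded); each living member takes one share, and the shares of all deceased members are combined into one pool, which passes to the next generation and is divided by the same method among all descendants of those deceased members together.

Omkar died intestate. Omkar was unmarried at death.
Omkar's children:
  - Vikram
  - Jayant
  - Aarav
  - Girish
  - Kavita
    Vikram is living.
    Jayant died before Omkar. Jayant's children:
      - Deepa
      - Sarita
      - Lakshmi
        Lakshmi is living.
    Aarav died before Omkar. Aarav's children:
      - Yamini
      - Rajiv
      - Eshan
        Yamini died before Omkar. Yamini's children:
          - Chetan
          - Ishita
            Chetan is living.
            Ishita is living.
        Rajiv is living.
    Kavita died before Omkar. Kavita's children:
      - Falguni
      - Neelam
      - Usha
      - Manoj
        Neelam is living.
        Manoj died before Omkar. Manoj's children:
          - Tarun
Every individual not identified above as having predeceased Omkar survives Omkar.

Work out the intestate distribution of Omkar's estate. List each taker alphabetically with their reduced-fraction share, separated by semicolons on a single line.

Chetan 1/25; Deepa 3/50; Eshan 3/50; Falguni 3/50; Girish 1/5; Ishita 1/25; Lakshmi 3/50; Neelam 3/50; Rajiv 3/50; Sarita 3/50; Tarun 1/25; Usha 3/50; Vikram 1/5

There is no surviving spouse, so the entire estate passes to Omkar's descendants per capita at each generation.
At generation 1 (Vikram, Jayant, Aarav, Girish, Kavita) there are 5 shares of (1)/5 = 1/5 each.
Living: Vikram and Girish — each takes 1/5.
Deceased: Jayant, Aarav, and Kavita. Their combined 3/5 is pooled and carried to generation 2.
At generation 2 (Deepa, Sarita, Lakshmi, Yamini, Rajiv, Eshan, Falguni, Neelam, Usha, Manoj) there are 10 shares of (3/5)/10 = 3/50 each.
Living: Deepa, Sarita, Lakshmi, Rajiv, Eshan, Falguni, Neelam, and Usha — each takes 3/50.
Deceased: Yamini and Manoj. Their combined 3/25 is pooled and carried to generation 3.
At generation 3 (Chetan, Ishita, Tarun) there are 3 shares of (3/25)/3 = 1/25 each.
Living: Chetan, Ishita, and Tarun — each takes 1/25.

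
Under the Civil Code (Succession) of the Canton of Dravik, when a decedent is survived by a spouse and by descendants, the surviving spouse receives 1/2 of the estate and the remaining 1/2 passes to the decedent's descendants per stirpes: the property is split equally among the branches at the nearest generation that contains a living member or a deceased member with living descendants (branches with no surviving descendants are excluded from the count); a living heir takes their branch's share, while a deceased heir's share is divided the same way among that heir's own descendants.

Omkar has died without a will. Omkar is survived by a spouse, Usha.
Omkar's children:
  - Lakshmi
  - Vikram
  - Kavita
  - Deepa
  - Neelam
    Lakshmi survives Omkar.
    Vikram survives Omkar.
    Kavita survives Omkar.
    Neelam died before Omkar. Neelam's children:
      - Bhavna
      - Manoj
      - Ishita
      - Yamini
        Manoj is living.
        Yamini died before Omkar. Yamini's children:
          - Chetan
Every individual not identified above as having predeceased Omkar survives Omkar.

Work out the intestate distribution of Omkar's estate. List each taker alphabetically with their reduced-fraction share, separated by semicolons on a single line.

Bhavna 1/40; Chetan 1/40; Deepa 1/10; Ishita 1/40; Kavita 1/10; Lakshmi 1/10; Manoj 1/40; Usha 1/2; Vikram 1/10

Usha, as surviving spouse, takes 1/2.
The remaining 1/2 passes to Omkar's descendants per stirpes.
The 1/2 is divided into 5 equal shares of 1/10 among Lakshmi, Vikram, Kavita, Deepa, Neelam.
Lakshmi is living and takes 1/10.
Vikram is living and takes 1/10.
Kavita is living and takes 1/10.
Deepa is living and takes 1/10.
Neelam predeceased; the 1/10 allotted to Neelam's branch passes to Neelam's issue by representation.
The 1/10 is divided into 4 equal shares of 1/40 among Bhavna, Manoj, Ishita, Yamini.
Bhavna is living and takes 1/40.
Manoj is living and takes 1/40.
Ishita is living and takes 1/40.
Yamini predeceased; the 1/40 allotted to Yamini's branch passes to Yamini's issue by representation.
Chetan is the sole taker at this level and receives the full 1/40.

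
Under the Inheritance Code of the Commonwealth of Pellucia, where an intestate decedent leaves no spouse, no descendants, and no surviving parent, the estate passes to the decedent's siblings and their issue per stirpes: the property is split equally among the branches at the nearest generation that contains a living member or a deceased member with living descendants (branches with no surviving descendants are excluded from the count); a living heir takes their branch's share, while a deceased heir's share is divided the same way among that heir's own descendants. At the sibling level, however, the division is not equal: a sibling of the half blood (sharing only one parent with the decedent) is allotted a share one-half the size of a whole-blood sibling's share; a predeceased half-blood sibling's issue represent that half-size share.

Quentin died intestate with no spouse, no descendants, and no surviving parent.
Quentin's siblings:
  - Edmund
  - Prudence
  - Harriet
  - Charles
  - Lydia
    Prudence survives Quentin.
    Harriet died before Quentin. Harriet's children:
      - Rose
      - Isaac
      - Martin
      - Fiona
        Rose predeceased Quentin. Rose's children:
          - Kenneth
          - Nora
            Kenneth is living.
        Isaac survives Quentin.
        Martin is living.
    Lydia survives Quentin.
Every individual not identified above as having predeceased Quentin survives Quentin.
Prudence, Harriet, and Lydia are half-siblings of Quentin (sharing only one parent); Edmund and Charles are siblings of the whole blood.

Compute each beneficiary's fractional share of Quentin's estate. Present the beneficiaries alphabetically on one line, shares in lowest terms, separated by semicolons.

No spouse, descendants, or parent survives, so the estate passes to Quentin's siblings per stirpes.
Half-blood siblings count for one-half the weight of whole-blood siblings at the initial division.
Dividing 1 in proportion to weights (total weight 7/2): Edmund (weight 1) → 2/7; Prudence (weight 1/2) → 1/7; Harriet (weight 1/2) → 1/7; Charles (weight 1) → 2/7; Lydia (weight 1/2) → 1/7.
Edmund is living and takes 2/7.
Prudence is living and takes 1/7.
Harriet predeceased; the 1/7 allotted to Harriet's branch passes to Harriet's issue by representation.
The 1/7 is divided into 4 equal shares of 1/28 among Rose, Isaac, Martin, Fiona.
Rose predeceased; the 1/28 allotted to Rose's branch passes to Rose's issue by representation.
The 1/28 is divided into 2 equal shares of 1/56 among Kenneth, Nora.
Kenneth is living and takes 1/56.
Nora is living and takes 1/56.
Isaac is living and takes 1/28.
Martin is living and takes 1/28.
Fiona is living and takes 1/28.
Charles is living and takes 2/7.
Lydia is living and takes 1/7.

Charles 2/7; Edmund 2/7; Fiona 1/28; Isaac 1/28; Kenneth 1/56; Lydia 1/7; Martin 1/28; Nora 1/56; Prudence 1/7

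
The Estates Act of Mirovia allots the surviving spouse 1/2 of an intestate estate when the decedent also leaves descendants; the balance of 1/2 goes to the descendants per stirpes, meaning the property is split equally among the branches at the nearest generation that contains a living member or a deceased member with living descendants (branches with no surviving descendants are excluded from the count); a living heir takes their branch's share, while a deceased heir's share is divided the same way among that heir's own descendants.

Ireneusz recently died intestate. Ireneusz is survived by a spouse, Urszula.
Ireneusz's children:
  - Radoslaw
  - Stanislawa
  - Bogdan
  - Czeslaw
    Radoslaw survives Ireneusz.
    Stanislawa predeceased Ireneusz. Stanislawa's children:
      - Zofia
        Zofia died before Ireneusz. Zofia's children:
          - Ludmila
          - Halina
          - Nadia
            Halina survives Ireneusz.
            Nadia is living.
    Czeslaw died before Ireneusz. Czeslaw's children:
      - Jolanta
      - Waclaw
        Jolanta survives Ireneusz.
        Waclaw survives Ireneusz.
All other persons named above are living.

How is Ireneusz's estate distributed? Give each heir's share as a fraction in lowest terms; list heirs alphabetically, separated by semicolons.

Bogdan 1/8; Halina 1/24; Jolanta 1/16; Ludmila 1/24; Nadia 1/24; Radoslaw 1/8; Urszula 1/2; Waclaw 1/16

Urszula, as surviving spouse, takes 1/2.
The remaining 1/2 passes to Ireneusz's descendants per stirpes.
The 1/2 is divided into 4 equal shares of 1/8 among Radoslaw, Stanislawa, Bogdan, Czeslaw.
Radoslaw is living and takes 1/8.
Stanislawa predeceased; the 1/8 allotted to Stanislawa's branch passes to Stanislawa's issue by representation.
Zofia's line is the sole branch at this level, so the full 1/8 passes to Zofia's issue by representation.
The 1/8 is divided into 3 equal shares of 1/24 among Ludmila, Halina, Nadia.
Ludmila is living and takes 1/24.
Halina is living and takes 1/24.
Nadia is living and takes 1/24.
Bogdan is living and takes 1/8.
Czeslaw predeceased; the 1/8 allotted to Czeslaw's branch passes to Czeslaw's issue by representation.
The 1/8 is divided into 2 equal shares of 1/16 among Jolanta, Waclaw.
Jolanta is living and takes 1/16.
Waclaw is living and takes 1/16.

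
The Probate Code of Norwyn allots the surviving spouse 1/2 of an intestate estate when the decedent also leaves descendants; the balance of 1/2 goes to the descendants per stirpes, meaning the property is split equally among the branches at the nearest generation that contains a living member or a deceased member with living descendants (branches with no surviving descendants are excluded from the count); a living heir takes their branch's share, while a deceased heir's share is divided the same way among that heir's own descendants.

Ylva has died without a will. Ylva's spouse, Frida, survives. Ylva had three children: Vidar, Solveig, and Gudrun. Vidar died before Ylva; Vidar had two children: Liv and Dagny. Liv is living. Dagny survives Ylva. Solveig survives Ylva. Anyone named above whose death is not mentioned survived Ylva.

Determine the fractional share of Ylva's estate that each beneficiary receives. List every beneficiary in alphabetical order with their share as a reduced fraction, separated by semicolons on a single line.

Frida, as surviving spouse, takes 1/2.
The remaining 1/2 passes to Ylva's descendants per stirpes.
The 1/2 is divided into 3 equal shares of 1/6 among Vidar, Solveig, Gudrun.
Vidar predeceased; the 1/6 allotted to Vidar's branch passes to Vidar's issue by representation.
The 1/6 is divided into 2 equal shares of 1/12 among Liv, Dagny.
Liv is living and takes 1/12.
Dagny is living and takes 1/12.
Solveig is living and takes 1/6.
Gudrun is living and takes 1/6.

Dagny 1/12; Frida 1/2; Gudrun 1/6; Liv 1/12; Solveig 1/6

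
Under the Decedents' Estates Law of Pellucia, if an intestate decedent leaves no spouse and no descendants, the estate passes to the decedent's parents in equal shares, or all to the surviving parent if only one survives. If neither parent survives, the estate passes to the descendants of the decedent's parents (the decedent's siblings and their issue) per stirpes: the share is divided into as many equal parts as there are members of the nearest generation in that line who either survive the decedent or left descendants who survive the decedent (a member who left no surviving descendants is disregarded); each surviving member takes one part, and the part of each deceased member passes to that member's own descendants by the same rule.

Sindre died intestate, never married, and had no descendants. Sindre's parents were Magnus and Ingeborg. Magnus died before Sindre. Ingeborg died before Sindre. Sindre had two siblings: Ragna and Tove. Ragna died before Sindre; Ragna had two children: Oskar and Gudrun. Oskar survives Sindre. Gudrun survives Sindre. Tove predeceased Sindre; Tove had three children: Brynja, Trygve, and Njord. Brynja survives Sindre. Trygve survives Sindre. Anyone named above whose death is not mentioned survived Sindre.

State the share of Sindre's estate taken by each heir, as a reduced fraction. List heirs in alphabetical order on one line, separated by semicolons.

Neither parent survives and there are no descendants, so the estate passes to Sindre's siblings and their issue per stirpes.
The estate is divided into 2 equal shares of 1/2 among Ragna, Tove.
Ragna predeceased; the 1/2 allotted to Ragna's branch passes to Ragna's issue by representation.
The 1/2 is divided into 2 equal shares of 1/4 among Oskar, Gudrun.
Oskar is living and takes 1/4.
Gudrun is living and takes 1/4.
Tove predeceased; the 1/2 allotted to Tove's branch passes to Tove's issue by representation.
The 1/2 is divided into 3 equal shares of 1/6 among Brynja, Trygve, Njord.
Brynja is living and takes 1/6.
Trygve is living and takes 1/6.
Njord is living and takes 1/6.

Brynja 1/6; Gudrun 1/4; Njord 1/6; Oskar 1/4; Trygve 1/6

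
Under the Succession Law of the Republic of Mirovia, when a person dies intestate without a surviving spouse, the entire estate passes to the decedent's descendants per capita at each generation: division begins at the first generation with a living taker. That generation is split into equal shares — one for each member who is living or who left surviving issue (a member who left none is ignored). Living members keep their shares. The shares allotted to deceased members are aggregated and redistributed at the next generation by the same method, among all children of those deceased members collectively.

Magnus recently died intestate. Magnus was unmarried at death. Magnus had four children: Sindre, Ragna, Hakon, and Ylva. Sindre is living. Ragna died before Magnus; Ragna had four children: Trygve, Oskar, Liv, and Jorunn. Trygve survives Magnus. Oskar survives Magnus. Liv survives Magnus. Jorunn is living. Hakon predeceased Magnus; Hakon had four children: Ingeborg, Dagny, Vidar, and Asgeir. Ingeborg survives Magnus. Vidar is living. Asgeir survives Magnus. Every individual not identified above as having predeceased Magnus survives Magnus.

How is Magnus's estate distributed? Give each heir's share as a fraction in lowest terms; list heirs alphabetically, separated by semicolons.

There is no surviving spouse, so the entire estate passes to Magnus's descendants per capita at each generation.
At generation 1 (Sindre, Ragna, Hakon, Ylva) there are 4 shares of (1)/4 = 1/4 each.
Living: Sindre and Ylva — each takes 1/4.
Deceased: Ragna and Hakon. Their combined 1/2 is pooled and carried to generation 2.
At generation 2 (Trygve, Oskar, Liv, Jorunn, Ingeborg, Dagny, Vidar, Asgeir) there are 8 shares of (1/2)/8 = 1/16 each.
Living: Trygve, Oskar, Liv, Jorunn, Ingeborg, Dagny, Vidar, and Asgeir — each takes 1/16.

Asgeir 1/16; Dagny 1/16; Ingeborg 1/16; Jorunn 1/16; Liv 1/16; Oskar 1/16; Sindre 1/4; Trygve 1/16; Vidar 1/16; Ylva 1/4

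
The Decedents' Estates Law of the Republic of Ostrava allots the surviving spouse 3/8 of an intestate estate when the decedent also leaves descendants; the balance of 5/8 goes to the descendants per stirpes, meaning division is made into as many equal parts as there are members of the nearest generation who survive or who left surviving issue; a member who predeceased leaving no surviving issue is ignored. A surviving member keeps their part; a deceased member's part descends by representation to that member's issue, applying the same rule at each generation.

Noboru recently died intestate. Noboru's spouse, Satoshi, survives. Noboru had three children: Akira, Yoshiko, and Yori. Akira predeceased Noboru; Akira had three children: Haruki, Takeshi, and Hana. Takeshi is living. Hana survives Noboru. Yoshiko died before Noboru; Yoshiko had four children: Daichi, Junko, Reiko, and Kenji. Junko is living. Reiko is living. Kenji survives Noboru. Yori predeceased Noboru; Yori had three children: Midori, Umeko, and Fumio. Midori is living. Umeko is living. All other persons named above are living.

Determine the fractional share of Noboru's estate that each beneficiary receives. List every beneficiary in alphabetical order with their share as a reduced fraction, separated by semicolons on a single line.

Daichi 5/96; Fumio 5/72; Hana 5/72; Haruki 5/72; Junko 5/96; Kenji 5/96; Midori 5/72; Reiko 5/96; Satoshi 3/8; Takeshi 5/72; Umeko 5/72

Satoshi, as surviving spouse, takes 3/8.
The remaining 5/8 passes to Noboru's descendants per stirpes.
The 5/8 is divided into 3 equal shares of 5/24 among Akira, Yoshiko, Yori.
Akira predeceased; the 5/24 allotted to Akira's branch passes to Akira's issue by representation.
The 5/24 is divided into 3 equal shares of 5/72 among Haruki, Takeshi, Hana.
Haruki is living and takes 5/72.
Takeshi is living and takes 5/72.
Hana is living and takes 5/72.
Yoshiko predeceased; the 5/24 allotted to Yoshiko's branch passes to Yoshiko's issue by representation.
The 5/24 is divided into 4 equal shares of 5/96 among Daichi, Junko, Reiko, Kenji.
Daichi is living and takes 5/96.
Junko is living and takes 5/96.
Reiko is living and takes 5/96.
Kenji is living and takes 5/96.
Yori predeceased; the 5/24 allotted to Yori's branch passes to Yori's issue by representation.
The 5/24 is divided into 3 equal shares of 5/72 among Midori, Umeko, Fumio.
Midori is living and takes 5/72.
Umeko is living and takes 5/72.
Fumio is living and takes 5/72.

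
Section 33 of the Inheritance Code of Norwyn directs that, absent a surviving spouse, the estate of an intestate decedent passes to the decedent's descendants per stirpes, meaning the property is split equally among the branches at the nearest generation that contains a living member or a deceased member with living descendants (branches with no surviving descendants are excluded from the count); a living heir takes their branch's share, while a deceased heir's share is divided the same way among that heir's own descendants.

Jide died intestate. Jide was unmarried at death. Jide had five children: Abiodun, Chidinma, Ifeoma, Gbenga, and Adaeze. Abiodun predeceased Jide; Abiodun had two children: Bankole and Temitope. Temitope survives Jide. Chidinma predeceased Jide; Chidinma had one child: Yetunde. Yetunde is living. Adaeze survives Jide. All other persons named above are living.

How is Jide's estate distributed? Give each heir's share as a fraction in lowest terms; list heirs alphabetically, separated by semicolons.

There is no surviving spouse, so the entire estate passes to Jide's descendants per stirpes.
The estate is divided into 5 equal shares of 1/5 among Abiodun, Chidinma, Ifeoma, Gbenga, Adaeze.
Abiodun predeceased; the 1/5 allotted to Abiodun's branch passes to Abiodun's issue by representation.
The 1/5 is divided into 2 equal shares of 1/10 among Bankole, Temitope.
Bankole is living and takes 1/10.
Temitope is living and takes 1/10.
Chidinma predeceased; the 1/5 allotted to Chidinma's branch passes to Chidinma's issue by representation.
Yetunde is the sole taker at this level and receives the full 1/5.
Ifeoma is living and takes 1/5.
Gbenga is living and takes 1/5.
Adaeze is living and takes 1/5.

Adaeze 1/5; Bankole 1/10; Gbenga 1/5; Ifeoma 1/5; Temitope 1/10; Yetunde 1/5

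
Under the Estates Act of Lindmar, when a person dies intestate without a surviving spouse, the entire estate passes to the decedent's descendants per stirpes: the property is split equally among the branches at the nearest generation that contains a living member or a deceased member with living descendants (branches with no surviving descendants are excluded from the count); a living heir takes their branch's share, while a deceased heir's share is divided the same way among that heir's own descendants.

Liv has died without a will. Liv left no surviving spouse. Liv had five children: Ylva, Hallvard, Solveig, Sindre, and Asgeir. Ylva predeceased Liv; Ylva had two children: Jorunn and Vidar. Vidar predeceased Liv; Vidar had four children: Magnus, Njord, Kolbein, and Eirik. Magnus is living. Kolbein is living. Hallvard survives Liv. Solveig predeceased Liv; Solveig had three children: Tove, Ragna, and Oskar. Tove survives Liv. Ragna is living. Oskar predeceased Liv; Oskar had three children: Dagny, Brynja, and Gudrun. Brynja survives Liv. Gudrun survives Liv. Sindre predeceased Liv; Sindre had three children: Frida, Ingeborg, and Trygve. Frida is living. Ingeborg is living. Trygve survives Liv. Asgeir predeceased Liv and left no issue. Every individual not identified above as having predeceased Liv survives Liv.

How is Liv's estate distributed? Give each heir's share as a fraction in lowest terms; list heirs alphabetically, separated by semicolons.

There is no surviving spouse, so the entire estate passes to Liv's descendants per stirpes.
Asgeir left no surviving issue, so that branch lapses and is disregarded.
The estate is divided into 4 equal shares of 1/4 among Ylva, Hallvard, Solveig, Sindre.
Ylva predeceased; the 1/4 allotted to Ylva's branch passes to Ylva's issue by representation.
The 1/4 is divided into 2 equal shares of 1/8 among Jorunn, Vidar.
Jorunn is living and takes 1/8.
Vidar predeceased; the 1/8 allotted to Vidar's branch passes to Vidar's issue by representation.
The 1/8 is divided into 4 equal shares of 1/32 among Magnus, Njord, Kolbein, Eirik.
Magnus is living and takes 1/32.
Njord is living and takes 1/32.
Kolbein is living and takes 1/32.
Eirik is living and takes 1/32.
Hallvard is living and takes 1/4.
Solveig predeceased; the 1/4 allotted to Solveig's branch passes to Solveig's issue by representation.
The 1/4 is divided into 3 equal shares of 1/12 among Tove, Ragna, Oskar.
Tove is living and takes 1/12.
Ragna is living and takes 1/12.
Oskar predeceased; the 1/12 allotted to Oskar's branch passes to Oskar's issue by representation.
The 1/12 is divided into 3 equal shares of 1/36 among Dagny, Brynja, Gudrun.
Dagny is living and takes 1/36.
Brynja is living and takes 1/36.
Gudrun is living and takes 1/36.
Sindre predeceased; the 1/4 allotted to Sindre's branch passes to Sindre's issue by representation.
The 1/4 is divided into 3 equal shares of 1/12 among Frida, Ingeborg, Trygve.
Frida is living and takes 1/12.
Ingeborg is living and takes 1/12.
Trygve is living and takes 1/12.

Brynja 1/36; Dagny 1/36; Eirik 1/32; Frida 1/12; Gudrun 1/36; Hallvard 1/4; Ingeborg 1/12; Jorunn 1/8; Kolbein 1/32; Magnus 1/32; Njord 1/32; Ragna 1/12; Tove 1/12; Trygve 1/12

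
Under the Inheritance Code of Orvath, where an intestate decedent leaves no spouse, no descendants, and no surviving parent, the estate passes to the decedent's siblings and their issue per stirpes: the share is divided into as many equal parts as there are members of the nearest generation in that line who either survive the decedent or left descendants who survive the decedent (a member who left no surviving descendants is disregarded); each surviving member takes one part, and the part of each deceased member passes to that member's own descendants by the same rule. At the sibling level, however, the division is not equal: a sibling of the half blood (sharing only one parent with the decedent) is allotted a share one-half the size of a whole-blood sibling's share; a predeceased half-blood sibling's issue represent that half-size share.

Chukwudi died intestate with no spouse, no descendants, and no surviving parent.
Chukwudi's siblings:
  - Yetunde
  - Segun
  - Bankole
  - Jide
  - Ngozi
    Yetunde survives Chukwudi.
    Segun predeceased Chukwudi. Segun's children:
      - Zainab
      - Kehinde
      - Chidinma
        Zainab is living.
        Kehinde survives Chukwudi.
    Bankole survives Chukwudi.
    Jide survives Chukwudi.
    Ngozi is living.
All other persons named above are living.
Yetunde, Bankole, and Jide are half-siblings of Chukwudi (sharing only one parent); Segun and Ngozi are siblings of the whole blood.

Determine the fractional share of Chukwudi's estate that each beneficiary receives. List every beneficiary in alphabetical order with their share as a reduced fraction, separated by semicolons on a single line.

No spouse, descendants, or parent survives, so the estate passes to Chukwudi's siblings per stirpes.
Half-blood siblings count for one-half the weight of whole-blood siblings at the initial division.
Dividing 1 in proportion to weights (total weight 7/2): Yetunde (weight 1/2) → 1/7; Segun (weight 1) → 2/7; Bankole (weight 1/2) → 1/7; Jide (weight 1/2) → 1/7; Ngozi (weight 1) → 2/7.
Yetunde is living and takes 1/7.
Segun predeceased; the 2/7 allotted to Segun's branch passes to Segun's issue by representation.
The 2/7 is divided into 3 equal shares of 2/21 among Zainab, Kehinde, Chidinma.
Zainab is living and takes 2/21.
Kehinde is living and takes 2/21.
Chidinma is living and takes 2/21.
Bankole is living and takes 1/7.
Jide is living and takes 1/7.
Ngozi is living and takes 2/7.

Bankole 1/7; Chidinma 2/21; Jide 1/7; Kehinde 2/21; Ngozi 2/7; Yetunde 1/7; Zainab 2/21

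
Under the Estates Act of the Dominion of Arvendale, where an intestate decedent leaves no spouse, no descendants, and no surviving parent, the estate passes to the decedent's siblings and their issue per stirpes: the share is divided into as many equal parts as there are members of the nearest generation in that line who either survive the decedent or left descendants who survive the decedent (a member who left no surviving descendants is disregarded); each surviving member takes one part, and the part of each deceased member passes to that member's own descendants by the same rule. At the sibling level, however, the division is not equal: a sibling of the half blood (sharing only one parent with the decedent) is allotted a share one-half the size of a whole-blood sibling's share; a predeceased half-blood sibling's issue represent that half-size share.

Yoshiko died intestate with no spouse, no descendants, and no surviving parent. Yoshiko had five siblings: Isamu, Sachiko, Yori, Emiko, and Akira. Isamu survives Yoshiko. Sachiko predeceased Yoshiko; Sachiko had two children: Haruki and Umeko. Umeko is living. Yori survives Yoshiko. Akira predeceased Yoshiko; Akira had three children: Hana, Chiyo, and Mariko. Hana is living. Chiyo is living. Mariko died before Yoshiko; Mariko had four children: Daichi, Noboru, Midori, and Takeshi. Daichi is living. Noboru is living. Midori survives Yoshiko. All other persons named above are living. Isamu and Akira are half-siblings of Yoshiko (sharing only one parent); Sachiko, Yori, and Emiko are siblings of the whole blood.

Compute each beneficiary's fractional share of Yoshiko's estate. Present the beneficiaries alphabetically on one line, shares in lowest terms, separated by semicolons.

Chiyo 1/24; Daichi 1/96; Emiko 1/4; Hana 1/24; Haruki 1/8; Isamu 1/8; Midori 1/96; Noboru 1/96; Takeshi 1/96; Umeko 1/8; Yori 1/4

No spouse, descendants, or parent survives, so the estate passes to Yoshiko's siblings per stirpes.
Half-blood siblings count for one-half the weight of whole-blood siblings at the initial division.
Dividing 1 in proportion to weights (total weight 4): Isamu (weight 1/2) → 1/8; Sachiko (weight 1) → 1/4; Yori (weight 1) → 1/4; Emiko (weight 1) → 1/4; Akira (weight 1/2) → 1/8.
Isamu is living and takes 1/8.
Sachiko predeceased; the 1/4 allotted to Sachiko's branch passes to Sachiko's issue by representation.
The 1/4 is divided into 2 equal shares of 1/8 among Haruki, Umeko.
Haruki is living and takes 1/8.
Umeko is living and takes 1/8.
Yori is living and takes 1/4.
Emiko is living and takes 1/4.
Akira predeceased; the 1/8 allotted to Akira's branch passes to Akira's issue by representation.
The 1/8 is divided into 3 equal shares of 1/24 among Hana, Chiyo, Mariko.
Hana is living and takes 1/24.
Chiyo is living and takes 1/24.
Mariko predeceased; the 1/24 allotted to Mariko's branch passes to Mariko's issue by representation.
The 1/24 is divided into 4 equal shares of 1/96 among Daichi, Noboru, Midori, Takeshi.
Daichi is living and takes 1/96.
Noboru is living and takes 1/96.
Midori is living and takes 1/96.
Takeshi is living and takes 1/96.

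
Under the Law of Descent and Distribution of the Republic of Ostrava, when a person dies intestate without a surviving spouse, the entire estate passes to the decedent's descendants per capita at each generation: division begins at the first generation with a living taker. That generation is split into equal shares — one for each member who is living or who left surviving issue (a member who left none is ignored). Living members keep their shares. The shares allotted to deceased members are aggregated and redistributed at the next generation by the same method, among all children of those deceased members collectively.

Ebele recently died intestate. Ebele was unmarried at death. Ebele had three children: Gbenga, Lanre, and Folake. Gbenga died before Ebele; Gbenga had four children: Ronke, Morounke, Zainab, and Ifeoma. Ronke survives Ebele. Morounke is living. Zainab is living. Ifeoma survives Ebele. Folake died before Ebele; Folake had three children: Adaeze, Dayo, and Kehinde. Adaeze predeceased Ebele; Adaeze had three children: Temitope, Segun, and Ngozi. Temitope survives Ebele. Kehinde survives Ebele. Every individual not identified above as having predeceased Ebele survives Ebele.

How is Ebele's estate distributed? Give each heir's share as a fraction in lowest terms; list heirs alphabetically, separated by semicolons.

There is no surviving spouse, so the entire estate passes to Ebele's descendants per capita at each generation.
At generation 1 (Gbenga, Lanre, Folake) there are 3 shares of (1)/3 = 1/3 each.
Living: Lanre — each takes 1/3.
Deceased: Gbenga and Folake. Their combined 2/3 is pooled and carried to generation 2.
At generation 2 (Ronke, Morounke, Zainab, Ifeoma, Adaeze, Dayo, Kehinde) there are 7 shares of (2/3)/7 = 2/21 each.
Living: Ronke, Morounke, Zainab, Ifeoma, Dayo, and Kehinde — each takes 2/21.
Deceased: Adaeze. That 2/21 share is carried to generation 3.
At generation 3 (Temitope, Segun, Ngozi) there are 3 shares of (2/21)/3 = 2/63 each.
Living: Temitope, Segun, and Ngozi — each takes 2/63.

Dayo 2/21; Ifeoma 2/21; Kehinde 2/21; Lanre 1/3; Morounke 2/21; Ngozi 2/63; Ronke 2/21; Segun 2/63; Temitope 2/63; Zainab 2/21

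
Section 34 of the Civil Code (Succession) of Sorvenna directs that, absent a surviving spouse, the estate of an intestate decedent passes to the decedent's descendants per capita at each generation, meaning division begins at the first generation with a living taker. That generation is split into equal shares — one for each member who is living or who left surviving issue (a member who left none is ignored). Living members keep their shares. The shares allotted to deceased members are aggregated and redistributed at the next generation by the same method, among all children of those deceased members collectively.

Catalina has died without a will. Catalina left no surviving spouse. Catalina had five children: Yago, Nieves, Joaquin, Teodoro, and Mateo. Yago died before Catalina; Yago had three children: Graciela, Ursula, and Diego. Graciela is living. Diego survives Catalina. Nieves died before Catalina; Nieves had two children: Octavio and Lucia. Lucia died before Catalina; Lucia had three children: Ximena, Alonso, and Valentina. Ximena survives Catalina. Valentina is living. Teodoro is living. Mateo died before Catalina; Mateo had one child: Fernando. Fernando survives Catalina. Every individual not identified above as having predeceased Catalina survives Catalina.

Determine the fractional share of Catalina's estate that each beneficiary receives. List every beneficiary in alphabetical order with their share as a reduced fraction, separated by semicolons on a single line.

Alonso 1/30; Diego 1/10; Fernando 1/10; Graciela 1/10; Joaquin 1/5; Octavio 1/10; Teodoro 1/5; Ursula 1/10; Valentina 1/30; Ximena 1/30

There is no surviving spouse, so the entire estate passes to Catalina's descendants per capita at each generation.
At generation 1 (Yago, Nieves, Joaquin, Teodoro, Mateo) there are 5 shares of (1)/5 = 1/5 each.
Living: Joaquin and Teodoro — each takes 1/5.
Deceased: Yago, Nieves, and Mateo. Their combined 3/5 is pooled and carried to generation 2.
At generation 2 (Graciela, Ursula, Diego, Octavio, Lucia, Fernando) there are 6 shares of (3/5)/6 = 1/10 each.
Living: Graciela, Ursula, Diego, Octavio, and Fernando — each takes 1/10.
Deceased: Lucia. That 1/10 share is carried to generation 3.
At generation 3 (Ximena, Alonso, Valentina) there are 3 shares of (1/10)/3 = 1/30 each.
Living: Ximena, Alonso, and Valentina — each takes 1/30.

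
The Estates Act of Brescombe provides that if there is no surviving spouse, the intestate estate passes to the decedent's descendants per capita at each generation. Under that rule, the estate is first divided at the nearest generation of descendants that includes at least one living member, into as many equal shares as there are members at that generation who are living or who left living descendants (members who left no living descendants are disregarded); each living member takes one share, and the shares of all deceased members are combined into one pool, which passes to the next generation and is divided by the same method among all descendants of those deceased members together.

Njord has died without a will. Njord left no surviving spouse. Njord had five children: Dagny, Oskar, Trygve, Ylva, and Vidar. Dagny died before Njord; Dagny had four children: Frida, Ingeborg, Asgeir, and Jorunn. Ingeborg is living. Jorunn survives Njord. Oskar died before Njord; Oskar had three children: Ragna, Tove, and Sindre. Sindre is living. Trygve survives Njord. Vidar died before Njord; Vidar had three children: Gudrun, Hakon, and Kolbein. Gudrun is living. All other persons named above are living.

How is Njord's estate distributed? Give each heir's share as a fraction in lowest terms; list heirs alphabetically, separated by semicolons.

Asgeir 3/50; Frida 3/50; Gudrun 3/50; Hakon 3/50; Ingeborg 3/50; Jorunn 3/50; Kolbein 3/50; Ragna 3/50; Sindre 3/50; Tove 3/50; Trygve 1/5; Ylva 1/5

There is no surviving spouse, so the entire estate passes to Njord's descendants per capita at each generation.
At generation 1 (Dagny, Oskar, Trygve, Ylva, Vidar) there are 5 shares of (1)/5 = 1/5 each.
Living: Trygve and Ylva — each takes 1/5.
Deceased: Dagny, Oskar, and Vidar. Their combined 3/5 is pooled and carried to generation 2.
At generation 2 (Frida, Ingeborg, Asgeir, Jorunn, Ragna, Tove, Sindre, Gudrun, Hakon, Kolbein) there are 10 shares of (3/5)/10 = 3/50 each.
Living: Frida, Ingeborg, Asgeir, Jorunn, Ragna, Tove, Sindre, Gudrun, Hakon, and Kolbein — each takes 3/50.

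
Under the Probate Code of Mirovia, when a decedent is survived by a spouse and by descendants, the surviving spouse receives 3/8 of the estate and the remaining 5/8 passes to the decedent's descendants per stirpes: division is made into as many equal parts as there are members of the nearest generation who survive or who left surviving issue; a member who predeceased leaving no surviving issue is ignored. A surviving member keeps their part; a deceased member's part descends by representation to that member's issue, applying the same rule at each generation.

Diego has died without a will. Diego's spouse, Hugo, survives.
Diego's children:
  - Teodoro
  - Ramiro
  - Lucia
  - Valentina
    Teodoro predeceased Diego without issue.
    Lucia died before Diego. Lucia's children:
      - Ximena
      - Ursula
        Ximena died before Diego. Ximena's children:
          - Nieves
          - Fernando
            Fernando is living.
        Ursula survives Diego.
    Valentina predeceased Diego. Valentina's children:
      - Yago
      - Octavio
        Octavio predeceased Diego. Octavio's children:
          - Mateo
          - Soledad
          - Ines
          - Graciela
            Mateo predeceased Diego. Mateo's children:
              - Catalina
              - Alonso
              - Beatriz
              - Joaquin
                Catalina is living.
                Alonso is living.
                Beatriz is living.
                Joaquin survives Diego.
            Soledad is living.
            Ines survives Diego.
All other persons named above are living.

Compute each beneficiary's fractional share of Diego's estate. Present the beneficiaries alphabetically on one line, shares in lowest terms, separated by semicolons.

Alonso 5/768; Beatriz 5/768; Catalina 5/768; Fernando 5/96; Graciela 5/192; Hugo 3/8; Ines 5/192; Joaquin 5/768; Nieves 5/96; Ramiro 5/24; Soledad 5/192; Ursula 5/48; Yago 5/48

Hugo, as surviving spouse, takes 3/8.
The remaining 5/8 passes to Diego's descendants per stirpes.
Teodoro left no surviving issue, so that branch lapses and is disregarded.
The 5/8 is divided into 3 equal shares of 5/24 among Ramiro, Lucia, Valentina.
Ramiro is living and takes 5/24.
Lucia predeceased; the 5/24 allotted to Lucia's branch passes to Lucia's issue by representation.
The 5/24 is divided into 2 equal shares of 5/48 among Ximena, Ursula.
Ximena predeceased; the 5/48 allotted to Ximena's branch passes to Ximena's issue by representation.
The 5/48 is divided into 2 equal shares of 5/96 among Nieves, Fernando.
Nieves is living and takes 5/96.
Fernando is living and takes 5/96.
Ursula is living and takes 5/48.
Valentina predeceased; the 5/24 allotted to Valentina's branch passes to Valentina's issue by representation.
The 5/24 is divided into 2 equal shares of 5/48 among Yago, Octavio.
Yago is living and takes 5/48.
Octavio predeceased; the 5/48 allotted to Octavio's branch passes to Octavio's issue by representation.
The 5/48 is divided into 4 equal shares of 5/192 among Mateo, Soledad, Ines, Graciela.
Mateo predeceased; the 5/192 allotted to Mateo's branch passes to Mateo's issue by representation.
The 5/192 is divided into 4 equal shares of 5/768 among Catalina, Alonso, Beatriz, Joaquin.
Catalina is living and takes 5/768.
Alonso is living and takes 5/768.
Beatriz is living and takes 5/768.
Joaquin is living and takes 5/768.
Soledad is living and takes 5/192.
Ines is living and takes 5/192.
Graciela is living and takes 5/192.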